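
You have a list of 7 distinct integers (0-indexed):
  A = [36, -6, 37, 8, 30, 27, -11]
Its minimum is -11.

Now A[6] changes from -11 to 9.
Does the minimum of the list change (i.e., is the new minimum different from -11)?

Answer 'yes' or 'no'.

Old min = -11
Change: A[6] -11 -> 9
Changed element was the min; new min must be rechecked.
New min = -6; changed? yes

Answer: yes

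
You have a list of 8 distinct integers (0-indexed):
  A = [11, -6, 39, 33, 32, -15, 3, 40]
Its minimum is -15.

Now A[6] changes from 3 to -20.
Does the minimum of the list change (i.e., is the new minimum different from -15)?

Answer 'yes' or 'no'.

Answer: yes

Derivation:
Old min = -15
Change: A[6] 3 -> -20
Changed element was NOT the min; min changes only if -20 < -15.
New min = -20; changed? yes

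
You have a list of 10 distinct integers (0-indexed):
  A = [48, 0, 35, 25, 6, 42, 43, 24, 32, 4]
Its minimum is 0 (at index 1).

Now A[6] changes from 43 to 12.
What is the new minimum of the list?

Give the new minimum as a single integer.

Answer: 0

Derivation:
Old min = 0 (at index 1)
Change: A[6] 43 -> 12
Changed element was NOT the old min.
  New min = min(old_min, new_val) = min(0, 12) = 0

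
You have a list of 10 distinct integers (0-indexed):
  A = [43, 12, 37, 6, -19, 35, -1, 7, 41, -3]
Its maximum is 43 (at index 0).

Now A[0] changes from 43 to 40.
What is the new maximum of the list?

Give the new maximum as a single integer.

Answer: 41

Derivation:
Old max = 43 (at index 0)
Change: A[0] 43 -> 40
Changed element WAS the max -> may need rescan.
  Max of remaining elements: 41
  New max = max(40, 41) = 41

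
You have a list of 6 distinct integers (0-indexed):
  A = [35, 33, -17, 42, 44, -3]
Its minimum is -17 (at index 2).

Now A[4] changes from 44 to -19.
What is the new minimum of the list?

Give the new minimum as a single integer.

Answer: -19

Derivation:
Old min = -17 (at index 2)
Change: A[4] 44 -> -19
Changed element was NOT the old min.
  New min = min(old_min, new_val) = min(-17, -19) = -19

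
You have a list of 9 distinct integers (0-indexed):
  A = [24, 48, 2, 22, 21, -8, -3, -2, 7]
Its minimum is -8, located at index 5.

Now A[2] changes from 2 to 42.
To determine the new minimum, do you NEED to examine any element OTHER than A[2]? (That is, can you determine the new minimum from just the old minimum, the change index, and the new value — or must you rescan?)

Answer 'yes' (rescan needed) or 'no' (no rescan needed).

Old min = -8 at index 5
Change at index 2: 2 -> 42
Index 2 was NOT the min. New min = min(-8, 42). No rescan of other elements needed.
Needs rescan: no

Answer: no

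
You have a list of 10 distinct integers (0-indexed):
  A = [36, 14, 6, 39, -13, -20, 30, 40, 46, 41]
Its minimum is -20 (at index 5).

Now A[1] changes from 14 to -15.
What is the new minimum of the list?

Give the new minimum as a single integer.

Old min = -20 (at index 5)
Change: A[1] 14 -> -15
Changed element was NOT the old min.
  New min = min(old_min, new_val) = min(-20, -15) = -20

Answer: -20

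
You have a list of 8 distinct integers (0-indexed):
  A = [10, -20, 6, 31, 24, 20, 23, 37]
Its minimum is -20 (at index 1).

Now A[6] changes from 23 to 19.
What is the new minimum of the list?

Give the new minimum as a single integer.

Old min = -20 (at index 1)
Change: A[6] 23 -> 19
Changed element was NOT the old min.
  New min = min(old_min, new_val) = min(-20, 19) = -20

Answer: -20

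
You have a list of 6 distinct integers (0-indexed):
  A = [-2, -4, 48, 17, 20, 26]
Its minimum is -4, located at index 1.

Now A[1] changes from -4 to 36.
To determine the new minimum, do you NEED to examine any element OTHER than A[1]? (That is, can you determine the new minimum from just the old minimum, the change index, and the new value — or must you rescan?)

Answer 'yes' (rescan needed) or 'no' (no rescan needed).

Answer: yes

Derivation:
Old min = -4 at index 1
Change at index 1: -4 -> 36
Index 1 WAS the min and new value 36 > old min -4. Must rescan other elements to find the new min.
Needs rescan: yes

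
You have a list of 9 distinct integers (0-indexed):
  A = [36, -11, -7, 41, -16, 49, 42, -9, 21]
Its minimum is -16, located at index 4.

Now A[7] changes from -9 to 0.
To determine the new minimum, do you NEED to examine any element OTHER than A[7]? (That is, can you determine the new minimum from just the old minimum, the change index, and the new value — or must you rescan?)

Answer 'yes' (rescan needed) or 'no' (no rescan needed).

Old min = -16 at index 4
Change at index 7: -9 -> 0
Index 7 was NOT the min. New min = min(-16, 0). No rescan of other elements needed.
Needs rescan: no

Answer: no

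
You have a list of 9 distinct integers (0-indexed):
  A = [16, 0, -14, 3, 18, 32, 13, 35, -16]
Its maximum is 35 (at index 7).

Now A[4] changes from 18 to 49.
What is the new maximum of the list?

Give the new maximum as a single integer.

Old max = 35 (at index 7)
Change: A[4] 18 -> 49
Changed element was NOT the old max.
  New max = max(old_max, new_val) = max(35, 49) = 49

Answer: 49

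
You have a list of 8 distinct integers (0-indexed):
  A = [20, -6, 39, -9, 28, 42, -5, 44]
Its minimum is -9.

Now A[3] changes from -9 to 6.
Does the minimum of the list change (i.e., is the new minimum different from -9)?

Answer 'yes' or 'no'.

Answer: yes

Derivation:
Old min = -9
Change: A[3] -9 -> 6
Changed element was the min; new min must be rechecked.
New min = -6; changed? yes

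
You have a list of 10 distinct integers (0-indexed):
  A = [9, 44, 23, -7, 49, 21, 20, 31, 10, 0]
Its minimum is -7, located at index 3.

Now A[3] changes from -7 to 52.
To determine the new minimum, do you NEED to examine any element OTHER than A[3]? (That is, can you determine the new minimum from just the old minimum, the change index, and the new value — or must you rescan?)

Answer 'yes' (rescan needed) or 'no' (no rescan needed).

Answer: yes

Derivation:
Old min = -7 at index 3
Change at index 3: -7 -> 52
Index 3 WAS the min and new value 52 > old min -7. Must rescan other elements to find the new min.
Needs rescan: yes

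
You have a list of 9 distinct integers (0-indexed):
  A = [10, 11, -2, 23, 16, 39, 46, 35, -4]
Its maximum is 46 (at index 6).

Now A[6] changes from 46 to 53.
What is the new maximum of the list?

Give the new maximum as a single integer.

Answer: 53

Derivation:
Old max = 46 (at index 6)
Change: A[6] 46 -> 53
Changed element WAS the max -> may need rescan.
  Max of remaining elements: 39
  New max = max(53, 39) = 53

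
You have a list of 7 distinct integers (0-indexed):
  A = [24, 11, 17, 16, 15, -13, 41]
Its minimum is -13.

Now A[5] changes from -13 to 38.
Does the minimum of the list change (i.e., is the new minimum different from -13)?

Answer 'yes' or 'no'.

Answer: yes

Derivation:
Old min = -13
Change: A[5] -13 -> 38
Changed element was the min; new min must be rechecked.
New min = 11; changed? yes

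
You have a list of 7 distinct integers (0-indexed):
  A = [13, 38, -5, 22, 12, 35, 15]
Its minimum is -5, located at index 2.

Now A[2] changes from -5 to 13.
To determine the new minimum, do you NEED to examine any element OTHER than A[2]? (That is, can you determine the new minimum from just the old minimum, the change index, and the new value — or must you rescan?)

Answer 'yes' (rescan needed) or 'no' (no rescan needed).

Answer: yes

Derivation:
Old min = -5 at index 2
Change at index 2: -5 -> 13
Index 2 WAS the min and new value 13 > old min -5. Must rescan other elements to find the new min.
Needs rescan: yes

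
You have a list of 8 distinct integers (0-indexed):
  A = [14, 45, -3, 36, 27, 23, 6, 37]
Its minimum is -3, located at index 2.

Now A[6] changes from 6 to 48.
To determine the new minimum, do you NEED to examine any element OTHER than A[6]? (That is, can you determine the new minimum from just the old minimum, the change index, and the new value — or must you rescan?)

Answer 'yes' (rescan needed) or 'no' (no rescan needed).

Answer: no

Derivation:
Old min = -3 at index 2
Change at index 6: 6 -> 48
Index 6 was NOT the min. New min = min(-3, 48). No rescan of other elements needed.
Needs rescan: no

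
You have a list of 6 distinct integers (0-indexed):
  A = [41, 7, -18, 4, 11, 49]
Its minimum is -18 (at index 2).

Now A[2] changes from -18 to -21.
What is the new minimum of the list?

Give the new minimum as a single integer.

Old min = -18 (at index 2)
Change: A[2] -18 -> -21
Changed element WAS the min. Need to check: is -21 still <= all others?
  Min of remaining elements: 4
  New min = min(-21, 4) = -21

Answer: -21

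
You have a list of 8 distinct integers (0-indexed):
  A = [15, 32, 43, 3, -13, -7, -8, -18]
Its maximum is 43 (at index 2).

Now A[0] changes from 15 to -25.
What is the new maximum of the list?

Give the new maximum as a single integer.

Answer: 43

Derivation:
Old max = 43 (at index 2)
Change: A[0] 15 -> -25
Changed element was NOT the old max.
  New max = max(old_max, new_val) = max(43, -25) = 43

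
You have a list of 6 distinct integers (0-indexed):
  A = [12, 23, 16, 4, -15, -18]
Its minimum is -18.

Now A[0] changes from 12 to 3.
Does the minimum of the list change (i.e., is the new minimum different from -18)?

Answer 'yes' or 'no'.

Old min = -18
Change: A[0] 12 -> 3
Changed element was NOT the min; min changes only if 3 < -18.
New min = -18; changed? no

Answer: no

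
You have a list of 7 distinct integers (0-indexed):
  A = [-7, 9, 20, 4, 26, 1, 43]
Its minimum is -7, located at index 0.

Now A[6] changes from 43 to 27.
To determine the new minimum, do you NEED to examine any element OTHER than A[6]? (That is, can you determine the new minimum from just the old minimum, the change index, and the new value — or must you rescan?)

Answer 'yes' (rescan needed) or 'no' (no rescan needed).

Answer: no

Derivation:
Old min = -7 at index 0
Change at index 6: 43 -> 27
Index 6 was NOT the min. New min = min(-7, 27). No rescan of other elements needed.
Needs rescan: no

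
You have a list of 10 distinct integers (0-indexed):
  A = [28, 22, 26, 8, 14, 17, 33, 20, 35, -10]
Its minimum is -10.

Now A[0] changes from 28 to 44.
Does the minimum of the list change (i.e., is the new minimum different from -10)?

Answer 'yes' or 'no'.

Old min = -10
Change: A[0] 28 -> 44
Changed element was NOT the min; min changes only if 44 < -10.
New min = -10; changed? no

Answer: no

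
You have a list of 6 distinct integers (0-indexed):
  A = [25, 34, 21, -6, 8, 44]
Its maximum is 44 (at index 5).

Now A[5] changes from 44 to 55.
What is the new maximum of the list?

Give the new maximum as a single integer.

Answer: 55

Derivation:
Old max = 44 (at index 5)
Change: A[5] 44 -> 55
Changed element WAS the max -> may need rescan.
  Max of remaining elements: 34
  New max = max(55, 34) = 55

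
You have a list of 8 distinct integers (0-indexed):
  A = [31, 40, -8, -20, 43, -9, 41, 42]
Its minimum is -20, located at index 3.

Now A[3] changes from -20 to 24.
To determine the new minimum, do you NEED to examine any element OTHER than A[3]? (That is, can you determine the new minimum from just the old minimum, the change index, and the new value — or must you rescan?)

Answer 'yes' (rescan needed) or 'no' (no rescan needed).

Old min = -20 at index 3
Change at index 3: -20 -> 24
Index 3 WAS the min and new value 24 > old min -20. Must rescan other elements to find the new min.
Needs rescan: yes

Answer: yes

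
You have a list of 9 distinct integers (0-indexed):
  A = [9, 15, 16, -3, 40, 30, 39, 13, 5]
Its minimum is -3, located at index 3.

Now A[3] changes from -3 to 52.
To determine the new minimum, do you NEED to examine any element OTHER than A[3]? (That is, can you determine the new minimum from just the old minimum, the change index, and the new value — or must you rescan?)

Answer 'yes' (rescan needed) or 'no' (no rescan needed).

Answer: yes

Derivation:
Old min = -3 at index 3
Change at index 3: -3 -> 52
Index 3 WAS the min and new value 52 > old min -3. Must rescan other elements to find the new min.
Needs rescan: yes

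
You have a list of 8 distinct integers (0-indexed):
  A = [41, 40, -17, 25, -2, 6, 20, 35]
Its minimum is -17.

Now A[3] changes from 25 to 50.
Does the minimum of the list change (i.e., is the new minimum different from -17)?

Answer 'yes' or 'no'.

Answer: no

Derivation:
Old min = -17
Change: A[3] 25 -> 50
Changed element was NOT the min; min changes only if 50 < -17.
New min = -17; changed? no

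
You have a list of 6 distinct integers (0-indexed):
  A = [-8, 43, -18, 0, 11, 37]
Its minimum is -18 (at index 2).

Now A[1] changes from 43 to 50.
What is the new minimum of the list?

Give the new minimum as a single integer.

Old min = -18 (at index 2)
Change: A[1] 43 -> 50
Changed element was NOT the old min.
  New min = min(old_min, new_val) = min(-18, 50) = -18

Answer: -18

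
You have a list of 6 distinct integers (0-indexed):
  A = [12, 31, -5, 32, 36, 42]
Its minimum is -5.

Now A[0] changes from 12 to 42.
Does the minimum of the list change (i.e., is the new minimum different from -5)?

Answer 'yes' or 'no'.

Old min = -5
Change: A[0] 12 -> 42
Changed element was NOT the min; min changes only if 42 < -5.
New min = -5; changed? no

Answer: no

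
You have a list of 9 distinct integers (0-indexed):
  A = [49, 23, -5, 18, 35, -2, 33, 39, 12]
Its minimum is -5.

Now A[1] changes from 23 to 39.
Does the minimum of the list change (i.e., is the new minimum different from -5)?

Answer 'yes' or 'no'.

Old min = -5
Change: A[1] 23 -> 39
Changed element was NOT the min; min changes only if 39 < -5.
New min = -5; changed? no

Answer: no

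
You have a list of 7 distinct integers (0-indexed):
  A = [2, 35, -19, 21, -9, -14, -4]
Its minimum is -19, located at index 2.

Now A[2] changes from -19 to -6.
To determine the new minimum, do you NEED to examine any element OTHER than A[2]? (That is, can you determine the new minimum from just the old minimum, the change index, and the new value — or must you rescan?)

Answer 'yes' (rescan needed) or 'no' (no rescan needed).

Old min = -19 at index 2
Change at index 2: -19 -> -6
Index 2 WAS the min and new value -6 > old min -19. Must rescan other elements to find the new min.
Needs rescan: yes

Answer: yes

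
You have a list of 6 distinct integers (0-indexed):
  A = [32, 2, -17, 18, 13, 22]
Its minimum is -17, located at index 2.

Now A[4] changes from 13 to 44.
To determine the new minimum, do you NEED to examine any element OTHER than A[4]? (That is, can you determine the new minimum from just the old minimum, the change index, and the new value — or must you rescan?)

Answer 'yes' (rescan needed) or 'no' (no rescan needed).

Answer: no

Derivation:
Old min = -17 at index 2
Change at index 4: 13 -> 44
Index 4 was NOT the min. New min = min(-17, 44). No rescan of other elements needed.
Needs rescan: no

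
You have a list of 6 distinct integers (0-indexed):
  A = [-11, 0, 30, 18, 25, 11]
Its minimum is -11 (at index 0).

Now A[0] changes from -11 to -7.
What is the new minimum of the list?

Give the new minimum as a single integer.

Answer: -7

Derivation:
Old min = -11 (at index 0)
Change: A[0] -11 -> -7
Changed element WAS the min. Need to check: is -7 still <= all others?
  Min of remaining elements: 0
  New min = min(-7, 0) = -7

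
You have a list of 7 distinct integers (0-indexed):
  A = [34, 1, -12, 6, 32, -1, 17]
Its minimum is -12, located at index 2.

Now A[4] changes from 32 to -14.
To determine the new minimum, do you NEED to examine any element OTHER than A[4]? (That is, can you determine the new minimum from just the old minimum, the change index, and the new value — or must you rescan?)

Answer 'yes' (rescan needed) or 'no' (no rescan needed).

Answer: no

Derivation:
Old min = -12 at index 2
Change at index 4: 32 -> -14
Index 4 was NOT the min. New min = min(-12, -14). No rescan of other elements needed.
Needs rescan: no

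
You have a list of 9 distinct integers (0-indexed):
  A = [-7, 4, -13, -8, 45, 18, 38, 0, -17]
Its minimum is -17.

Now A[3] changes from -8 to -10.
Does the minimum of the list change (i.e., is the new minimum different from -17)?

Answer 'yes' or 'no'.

Answer: no

Derivation:
Old min = -17
Change: A[3] -8 -> -10
Changed element was NOT the min; min changes only if -10 < -17.
New min = -17; changed? no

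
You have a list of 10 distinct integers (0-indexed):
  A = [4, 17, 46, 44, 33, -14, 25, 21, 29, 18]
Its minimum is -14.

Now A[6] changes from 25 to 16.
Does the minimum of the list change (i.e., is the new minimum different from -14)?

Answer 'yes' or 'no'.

Answer: no

Derivation:
Old min = -14
Change: A[6] 25 -> 16
Changed element was NOT the min; min changes only if 16 < -14.
New min = -14; changed? no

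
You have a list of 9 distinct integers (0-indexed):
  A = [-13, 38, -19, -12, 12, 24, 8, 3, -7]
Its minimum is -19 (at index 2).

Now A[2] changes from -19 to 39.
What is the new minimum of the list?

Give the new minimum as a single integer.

Answer: -13

Derivation:
Old min = -19 (at index 2)
Change: A[2] -19 -> 39
Changed element WAS the min. Need to check: is 39 still <= all others?
  Min of remaining elements: -13
  New min = min(39, -13) = -13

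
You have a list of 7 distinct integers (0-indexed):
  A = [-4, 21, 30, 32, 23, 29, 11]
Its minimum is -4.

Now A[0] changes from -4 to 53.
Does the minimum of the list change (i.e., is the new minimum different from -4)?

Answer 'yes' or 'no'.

Answer: yes

Derivation:
Old min = -4
Change: A[0] -4 -> 53
Changed element was the min; new min must be rechecked.
New min = 11; changed? yes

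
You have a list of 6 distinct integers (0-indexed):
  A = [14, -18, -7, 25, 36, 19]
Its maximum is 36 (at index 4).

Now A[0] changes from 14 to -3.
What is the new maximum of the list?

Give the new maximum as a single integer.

Old max = 36 (at index 4)
Change: A[0] 14 -> -3
Changed element was NOT the old max.
  New max = max(old_max, new_val) = max(36, -3) = 36

Answer: 36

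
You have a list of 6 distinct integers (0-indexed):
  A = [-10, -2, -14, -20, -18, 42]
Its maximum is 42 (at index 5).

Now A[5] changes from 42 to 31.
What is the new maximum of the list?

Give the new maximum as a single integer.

Old max = 42 (at index 5)
Change: A[5] 42 -> 31
Changed element WAS the max -> may need rescan.
  Max of remaining elements: -2
  New max = max(31, -2) = 31

Answer: 31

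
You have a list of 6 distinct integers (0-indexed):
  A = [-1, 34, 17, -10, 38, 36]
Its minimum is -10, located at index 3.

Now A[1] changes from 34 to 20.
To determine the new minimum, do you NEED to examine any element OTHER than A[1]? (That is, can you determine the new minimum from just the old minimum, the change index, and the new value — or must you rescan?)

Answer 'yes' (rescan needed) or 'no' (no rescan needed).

Old min = -10 at index 3
Change at index 1: 34 -> 20
Index 1 was NOT the min. New min = min(-10, 20). No rescan of other elements needed.
Needs rescan: no

Answer: no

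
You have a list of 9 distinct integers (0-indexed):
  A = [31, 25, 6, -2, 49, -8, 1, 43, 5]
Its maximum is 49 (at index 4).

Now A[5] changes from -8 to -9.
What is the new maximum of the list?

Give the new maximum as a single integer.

Answer: 49

Derivation:
Old max = 49 (at index 4)
Change: A[5] -8 -> -9
Changed element was NOT the old max.
  New max = max(old_max, new_val) = max(49, -9) = 49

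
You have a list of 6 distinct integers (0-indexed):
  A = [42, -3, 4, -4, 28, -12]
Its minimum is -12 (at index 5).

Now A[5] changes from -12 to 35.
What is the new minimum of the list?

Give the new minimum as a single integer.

Old min = -12 (at index 5)
Change: A[5] -12 -> 35
Changed element WAS the min. Need to check: is 35 still <= all others?
  Min of remaining elements: -4
  New min = min(35, -4) = -4

Answer: -4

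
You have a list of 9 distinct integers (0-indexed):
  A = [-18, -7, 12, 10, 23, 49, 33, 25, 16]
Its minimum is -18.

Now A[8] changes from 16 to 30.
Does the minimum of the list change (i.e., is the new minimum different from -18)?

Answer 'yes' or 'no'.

Old min = -18
Change: A[8] 16 -> 30
Changed element was NOT the min; min changes only if 30 < -18.
New min = -18; changed? no

Answer: no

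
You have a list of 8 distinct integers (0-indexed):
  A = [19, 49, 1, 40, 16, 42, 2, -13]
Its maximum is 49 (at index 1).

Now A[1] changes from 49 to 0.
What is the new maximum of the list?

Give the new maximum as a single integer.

Old max = 49 (at index 1)
Change: A[1] 49 -> 0
Changed element WAS the max -> may need rescan.
  Max of remaining elements: 42
  New max = max(0, 42) = 42

Answer: 42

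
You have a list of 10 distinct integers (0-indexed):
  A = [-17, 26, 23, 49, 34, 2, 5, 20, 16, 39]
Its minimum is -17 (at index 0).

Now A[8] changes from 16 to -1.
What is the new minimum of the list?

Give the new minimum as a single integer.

Old min = -17 (at index 0)
Change: A[8] 16 -> -1
Changed element was NOT the old min.
  New min = min(old_min, new_val) = min(-17, -1) = -17

Answer: -17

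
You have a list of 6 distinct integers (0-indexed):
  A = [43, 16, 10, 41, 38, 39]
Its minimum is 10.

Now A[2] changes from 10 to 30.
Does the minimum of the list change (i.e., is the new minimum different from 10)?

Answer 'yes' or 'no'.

Old min = 10
Change: A[2] 10 -> 30
Changed element was the min; new min must be rechecked.
New min = 16; changed? yes

Answer: yes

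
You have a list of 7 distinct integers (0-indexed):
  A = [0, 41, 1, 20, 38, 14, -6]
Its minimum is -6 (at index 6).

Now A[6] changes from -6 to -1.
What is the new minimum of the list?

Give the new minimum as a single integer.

Answer: -1

Derivation:
Old min = -6 (at index 6)
Change: A[6] -6 -> -1
Changed element WAS the min. Need to check: is -1 still <= all others?
  Min of remaining elements: 0
  New min = min(-1, 0) = -1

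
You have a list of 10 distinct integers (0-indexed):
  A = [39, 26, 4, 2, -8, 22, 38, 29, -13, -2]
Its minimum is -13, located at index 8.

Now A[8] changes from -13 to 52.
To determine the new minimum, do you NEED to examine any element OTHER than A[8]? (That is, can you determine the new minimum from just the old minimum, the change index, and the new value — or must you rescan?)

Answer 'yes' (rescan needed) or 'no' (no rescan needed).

Old min = -13 at index 8
Change at index 8: -13 -> 52
Index 8 WAS the min and new value 52 > old min -13. Must rescan other elements to find the new min.
Needs rescan: yes

Answer: yes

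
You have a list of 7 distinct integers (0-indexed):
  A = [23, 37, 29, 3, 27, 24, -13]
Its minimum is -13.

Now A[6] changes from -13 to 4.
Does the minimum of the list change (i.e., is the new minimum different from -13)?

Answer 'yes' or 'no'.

Old min = -13
Change: A[6] -13 -> 4
Changed element was the min; new min must be rechecked.
New min = 3; changed? yes

Answer: yes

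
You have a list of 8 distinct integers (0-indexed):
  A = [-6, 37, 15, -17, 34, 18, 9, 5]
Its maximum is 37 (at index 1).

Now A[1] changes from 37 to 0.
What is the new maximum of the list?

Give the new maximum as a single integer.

Old max = 37 (at index 1)
Change: A[1] 37 -> 0
Changed element WAS the max -> may need rescan.
  Max of remaining elements: 34
  New max = max(0, 34) = 34

Answer: 34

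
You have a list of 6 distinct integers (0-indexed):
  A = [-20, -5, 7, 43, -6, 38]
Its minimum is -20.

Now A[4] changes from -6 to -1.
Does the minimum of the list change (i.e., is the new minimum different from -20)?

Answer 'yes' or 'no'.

Answer: no

Derivation:
Old min = -20
Change: A[4] -6 -> -1
Changed element was NOT the min; min changes only if -1 < -20.
New min = -20; changed? no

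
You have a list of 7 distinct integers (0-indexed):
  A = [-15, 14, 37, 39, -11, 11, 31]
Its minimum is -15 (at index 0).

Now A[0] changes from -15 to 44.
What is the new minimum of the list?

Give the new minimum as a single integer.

Old min = -15 (at index 0)
Change: A[0] -15 -> 44
Changed element WAS the min. Need to check: is 44 still <= all others?
  Min of remaining elements: -11
  New min = min(44, -11) = -11

Answer: -11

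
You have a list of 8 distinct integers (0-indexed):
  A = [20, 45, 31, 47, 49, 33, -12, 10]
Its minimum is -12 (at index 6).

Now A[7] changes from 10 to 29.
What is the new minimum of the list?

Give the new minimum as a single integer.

Old min = -12 (at index 6)
Change: A[7] 10 -> 29
Changed element was NOT the old min.
  New min = min(old_min, new_val) = min(-12, 29) = -12

Answer: -12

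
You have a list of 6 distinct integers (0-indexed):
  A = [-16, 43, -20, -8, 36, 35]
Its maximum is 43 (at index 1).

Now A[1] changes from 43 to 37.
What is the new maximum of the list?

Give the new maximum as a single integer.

Old max = 43 (at index 1)
Change: A[1] 43 -> 37
Changed element WAS the max -> may need rescan.
  Max of remaining elements: 36
  New max = max(37, 36) = 37

Answer: 37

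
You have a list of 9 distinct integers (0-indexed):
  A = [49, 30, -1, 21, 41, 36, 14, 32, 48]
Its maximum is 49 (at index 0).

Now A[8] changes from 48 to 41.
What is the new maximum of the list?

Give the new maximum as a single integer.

Old max = 49 (at index 0)
Change: A[8] 48 -> 41
Changed element was NOT the old max.
  New max = max(old_max, new_val) = max(49, 41) = 49

Answer: 49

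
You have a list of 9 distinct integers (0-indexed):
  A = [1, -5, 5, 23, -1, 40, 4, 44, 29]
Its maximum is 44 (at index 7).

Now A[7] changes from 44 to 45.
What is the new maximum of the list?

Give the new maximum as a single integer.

Answer: 45

Derivation:
Old max = 44 (at index 7)
Change: A[7] 44 -> 45
Changed element WAS the max -> may need rescan.
  Max of remaining elements: 40
  New max = max(45, 40) = 45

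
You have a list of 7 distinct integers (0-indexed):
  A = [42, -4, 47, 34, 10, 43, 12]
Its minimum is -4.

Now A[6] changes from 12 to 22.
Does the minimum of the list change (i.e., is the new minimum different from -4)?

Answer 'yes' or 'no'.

Answer: no

Derivation:
Old min = -4
Change: A[6] 12 -> 22
Changed element was NOT the min; min changes only if 22 < -4.
New min = -4; changed? no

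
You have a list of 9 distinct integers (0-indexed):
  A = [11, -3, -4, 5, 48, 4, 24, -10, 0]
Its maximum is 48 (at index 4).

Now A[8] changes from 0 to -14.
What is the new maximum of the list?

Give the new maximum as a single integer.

Answer: 48

Derivation:
Old max = 48 (at index 4)
Change: A[8] 0 -> -14
Changed element was NOT the old max.
  New max = max(old_max, new_val) = max(48, -14) = 48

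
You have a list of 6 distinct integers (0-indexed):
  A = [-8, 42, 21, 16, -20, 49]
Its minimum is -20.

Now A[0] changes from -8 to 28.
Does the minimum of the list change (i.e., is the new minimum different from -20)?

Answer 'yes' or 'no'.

Old min = -20
Change: A[0] -8 -> 28
Changed element was NOT the min; min changes only if 28 < -20.
New min = -20; changed? no

Answer: no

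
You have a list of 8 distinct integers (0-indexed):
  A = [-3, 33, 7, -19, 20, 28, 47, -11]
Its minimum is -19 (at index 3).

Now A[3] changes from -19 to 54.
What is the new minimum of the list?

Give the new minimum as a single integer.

Answer: -11

Derivation:
Old min = -19 (at index 3)
Change: A[3] -19 -> 54
Changed element WAS the min. Need to check: is 54 still <= all others?
  Min of remaining elements: -11
  New min = min(54, -11) = -11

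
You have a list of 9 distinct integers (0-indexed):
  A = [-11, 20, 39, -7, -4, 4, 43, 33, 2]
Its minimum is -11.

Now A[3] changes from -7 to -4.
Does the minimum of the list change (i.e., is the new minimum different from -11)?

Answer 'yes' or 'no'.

Answer: no

Derivation:
Old min = -11
Change: A[3] -7 -> -4
Changed element was NOT the min; min changes only if -4 < -11.
New min = -11; changed? no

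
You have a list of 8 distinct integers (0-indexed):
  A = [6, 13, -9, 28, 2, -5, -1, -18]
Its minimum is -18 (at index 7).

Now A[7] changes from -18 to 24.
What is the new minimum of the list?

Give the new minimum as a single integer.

Answer: -9

Derivation:
Old min = -18 (at index 7)
Change: A[7] -18 -> 24
Changed element WAS the min. Need to check: is 24 still <= all others?
  Min of remaining elements: -9
  New min = min(24, -9) = -9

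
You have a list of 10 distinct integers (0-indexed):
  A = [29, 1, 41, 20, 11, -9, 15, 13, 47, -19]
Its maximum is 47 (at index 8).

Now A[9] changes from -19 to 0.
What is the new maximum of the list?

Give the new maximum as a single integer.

Answer: 47

Derivation:
Old max = 47 (at index 8)
Change: A[9] -19 -> 0
Changed element was NOT the old max.
  New max = max(old_max, new_val) = max(47, 0) = 47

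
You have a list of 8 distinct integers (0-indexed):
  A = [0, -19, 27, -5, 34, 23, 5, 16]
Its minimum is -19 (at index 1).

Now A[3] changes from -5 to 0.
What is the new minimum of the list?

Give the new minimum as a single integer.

Answer: -19

Derivation:
Old min = -19 (at index 1)
Change: A[3] -5 -> 0
Changed element was NOT the old min.
  New min = min(old_min, new_val) = min(-19, 0) = -19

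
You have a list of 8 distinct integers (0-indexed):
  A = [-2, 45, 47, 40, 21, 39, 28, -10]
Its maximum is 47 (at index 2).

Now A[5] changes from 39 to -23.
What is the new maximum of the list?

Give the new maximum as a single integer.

Answer: 47

Derivation:
Old max = 47 (at index 2)
Change: A[5] 39 -> -23
Changed element was NOT the old max.
  New max = max(old_max, new_val) = max(47, -23) = 47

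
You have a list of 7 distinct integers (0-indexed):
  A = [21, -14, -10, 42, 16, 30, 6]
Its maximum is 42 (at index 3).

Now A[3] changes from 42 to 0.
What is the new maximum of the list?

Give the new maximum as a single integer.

Old max = 42 (at index 3)
Change: A[3] 42 -> 0
Changed element WAS the max -> may need rescan.
  Max of remaining elements: 30
  New max = max(0, 30) = 30

Answer: 30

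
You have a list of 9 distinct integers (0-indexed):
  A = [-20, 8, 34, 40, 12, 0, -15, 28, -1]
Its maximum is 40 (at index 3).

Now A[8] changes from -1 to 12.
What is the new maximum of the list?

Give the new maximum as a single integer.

Old max = 40 (at index 3)
Change: A[8] -1 -> 12
Changed element was NOT the old max.
  New max = max(old_max, new_val) = max(40, 12) = 40

Answer: 40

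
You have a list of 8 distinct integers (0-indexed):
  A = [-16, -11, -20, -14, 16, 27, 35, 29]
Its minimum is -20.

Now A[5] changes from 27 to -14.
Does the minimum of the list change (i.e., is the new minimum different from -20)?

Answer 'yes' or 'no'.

Old min = -20
Change: A[5] 27 -> -14
Changed element was NOT the min; min changes only if -14 < -20.
New min = -20; changed? no

Answer: no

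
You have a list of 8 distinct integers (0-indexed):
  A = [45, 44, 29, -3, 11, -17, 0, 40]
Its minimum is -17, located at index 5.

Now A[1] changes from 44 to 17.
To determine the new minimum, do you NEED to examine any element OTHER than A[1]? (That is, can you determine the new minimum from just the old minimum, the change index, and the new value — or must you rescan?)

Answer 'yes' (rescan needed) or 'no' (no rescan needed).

Answer: no

Derivation:
Old min = -17 at index 5
Change at index 1: 44 -> 17
Index 1 was NOT the min. New min = min(-17, 17). No rescan of other elements needed.
Needs rescan: no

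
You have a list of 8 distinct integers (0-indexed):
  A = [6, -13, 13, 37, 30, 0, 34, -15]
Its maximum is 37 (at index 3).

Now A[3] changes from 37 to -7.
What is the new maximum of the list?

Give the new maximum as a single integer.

Answer: 34

Derivation:
Old max = 37 (at index 3)
Change: A[3] 37 -> -7
Changed element WAS the max -> may need rescan.
  Max of remaining elements: 34
  New max = max(-7, 34) = 34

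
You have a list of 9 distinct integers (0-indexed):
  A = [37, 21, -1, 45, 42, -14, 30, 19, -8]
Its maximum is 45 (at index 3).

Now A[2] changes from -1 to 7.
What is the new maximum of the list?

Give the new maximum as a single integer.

Old max = 45 (at index 3)
Change: A[2] -1 -> 7
Changed element was NOT the old max.
  New max = max(old_max, new_val) = max(45, 7) = 45

Answer: 45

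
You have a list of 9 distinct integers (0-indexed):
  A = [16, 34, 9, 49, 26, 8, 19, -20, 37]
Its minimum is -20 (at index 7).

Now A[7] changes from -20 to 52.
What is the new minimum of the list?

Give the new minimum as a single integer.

Answer: 8

Derivation:
Old min = -20 (at index 7)
Change: A[7] -20 -> 52
Changed element WAS the min. Need to check: is 52 still <= all others?
  Min of remaining elements: 8
  New min = min(52, 8) = 8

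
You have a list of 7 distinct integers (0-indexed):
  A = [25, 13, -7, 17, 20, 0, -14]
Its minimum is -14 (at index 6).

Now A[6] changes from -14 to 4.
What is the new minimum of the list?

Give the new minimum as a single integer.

Answer: -7

Derivation:
Old min = -14 (at index 6)
Change: A[6] -14 -> 4
Changed element WAS the min. Need to check: is 4 still <= all others?
  Min of remaining elements: -7
  New min = min(4, -7) = -7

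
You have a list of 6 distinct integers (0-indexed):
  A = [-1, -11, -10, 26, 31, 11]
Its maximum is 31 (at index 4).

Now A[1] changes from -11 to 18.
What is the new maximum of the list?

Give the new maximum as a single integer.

Answer: 31

Derivation:
Old max = 31 (at index 4)
Change: A[1] -11 -> 18
Changed element was NOT the old max.
  New max = max(old_max, new_val) = max(31, 18) = 31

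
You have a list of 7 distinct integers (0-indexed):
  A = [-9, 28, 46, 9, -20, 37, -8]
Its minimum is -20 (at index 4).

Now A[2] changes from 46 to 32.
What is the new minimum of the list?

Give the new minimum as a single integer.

Answer: -20

Derivation:
Old min = -20 (at index 4)
Change: A[2] 46 -> 32
Changed element was NOT the old min.
  New min = min(old_min, new_val) = min(-20, 32) = -20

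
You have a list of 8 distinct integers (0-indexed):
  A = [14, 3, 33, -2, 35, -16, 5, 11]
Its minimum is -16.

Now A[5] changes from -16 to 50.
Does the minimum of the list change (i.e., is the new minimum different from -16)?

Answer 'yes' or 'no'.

Answer: yes

Derivation:
Old min = -16
Change: A[5] -16 -> 50
Changed element was the min; new min must be rechecked.
New min = -2; changed? yes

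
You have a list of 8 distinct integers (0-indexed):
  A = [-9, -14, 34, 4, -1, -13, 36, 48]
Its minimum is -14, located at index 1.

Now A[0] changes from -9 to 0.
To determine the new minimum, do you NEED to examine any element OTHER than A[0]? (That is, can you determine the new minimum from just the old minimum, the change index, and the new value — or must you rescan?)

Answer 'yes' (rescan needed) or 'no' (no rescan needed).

Old min = -14 at index 1
Change at index 0: -9 -> 0
Index 0 was NOT the min. New min = min(-14, 0). No rescan of other elements needed.
Needs rescan: no

Answer: no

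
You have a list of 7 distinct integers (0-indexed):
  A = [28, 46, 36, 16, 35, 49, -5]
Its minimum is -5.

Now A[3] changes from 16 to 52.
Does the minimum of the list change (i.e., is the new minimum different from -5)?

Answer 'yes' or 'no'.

Old min = -5
Change: A[3] 16 -> 52
Changed element was NOT the min; min changes only if 52 < -5.
New min = -5; changed? no

Answer: no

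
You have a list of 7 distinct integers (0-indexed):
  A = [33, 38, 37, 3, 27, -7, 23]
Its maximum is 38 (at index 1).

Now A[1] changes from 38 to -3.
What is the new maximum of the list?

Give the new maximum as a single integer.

Answer: 37

Derivation:
Old max = 38 (at index 1)
Change: A[1] 38 -> -3
Changed element WAS the max -> may need rescan.
  Max of remaining elements: 37
  New max = max(-3, 37) = 37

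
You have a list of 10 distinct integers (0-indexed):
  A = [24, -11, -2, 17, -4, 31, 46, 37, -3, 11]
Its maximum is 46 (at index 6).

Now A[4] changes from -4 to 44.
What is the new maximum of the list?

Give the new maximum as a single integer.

Answer: 46

Derivation:
Old max = 46 (at index 6)
Change: A[4] -4 -> 44
Changed element was NOT the old max.
  New max = max(old_max, new_val) = max(46, 44) = 46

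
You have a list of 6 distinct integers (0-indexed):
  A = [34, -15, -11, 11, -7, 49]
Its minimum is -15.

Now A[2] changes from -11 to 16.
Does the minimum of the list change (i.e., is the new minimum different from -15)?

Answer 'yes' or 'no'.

Old min = -15
Change: A[2] -11 -> 16
Changed element was NOT the min; min changes only if 16 < -15.
New min = -15; changed? no

Answer: no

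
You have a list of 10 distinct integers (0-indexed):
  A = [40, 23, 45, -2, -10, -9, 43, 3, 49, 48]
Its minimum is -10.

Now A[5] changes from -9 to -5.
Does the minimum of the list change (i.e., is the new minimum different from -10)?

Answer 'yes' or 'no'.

Answer: no

Derivation:
Old min = -10
Change: A[5] -9 -> -5
Changed element was NOT the min; min changes only if -5 < -10.
New min = -10; changed? no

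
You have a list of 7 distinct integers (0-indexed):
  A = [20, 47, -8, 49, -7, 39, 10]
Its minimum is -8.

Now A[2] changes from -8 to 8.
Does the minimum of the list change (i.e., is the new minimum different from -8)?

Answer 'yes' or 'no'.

Answer: yes

Derivation:
Old min = -8
Change: A[2] -8 -> 8
Changed element was the min; new min must be rechecked.
New min = -7; changed? yes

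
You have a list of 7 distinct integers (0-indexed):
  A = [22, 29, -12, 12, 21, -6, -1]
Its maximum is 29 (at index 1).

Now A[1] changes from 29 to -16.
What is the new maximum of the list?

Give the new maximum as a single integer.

Old max = 29 (at index 1)
Change: A[1] 29 -> -16
Changed element WAS the max -> may need rescan.
  Max of remaining elements: 22
  New max = max(-16, 22) = 22

Answer: 22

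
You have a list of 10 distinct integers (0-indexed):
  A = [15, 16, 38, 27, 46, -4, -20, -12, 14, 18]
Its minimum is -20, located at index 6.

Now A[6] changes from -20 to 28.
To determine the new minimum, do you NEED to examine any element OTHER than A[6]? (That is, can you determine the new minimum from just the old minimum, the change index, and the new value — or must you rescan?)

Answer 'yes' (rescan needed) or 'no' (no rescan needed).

Answer: yes

Derivation:
Old min = -20 at index 6
Change at index 6: -20 -> 28
Index 6 WAS the min and new value 28 > old min -20. Must rescan other elements to find the new min.
Needs rescan: yes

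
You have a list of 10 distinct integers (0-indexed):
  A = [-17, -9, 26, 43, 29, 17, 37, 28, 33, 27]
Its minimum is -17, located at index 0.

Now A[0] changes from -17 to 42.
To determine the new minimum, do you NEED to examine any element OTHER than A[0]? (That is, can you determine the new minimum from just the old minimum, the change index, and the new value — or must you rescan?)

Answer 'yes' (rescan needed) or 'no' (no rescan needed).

Old min = -17 at index 0
Change at index 0: -17 -> 42
Index 0 WAS the min and new value 42 > old min -17. Must rescan other elements to find the new min.
Needs rescan: yes

Answer: yes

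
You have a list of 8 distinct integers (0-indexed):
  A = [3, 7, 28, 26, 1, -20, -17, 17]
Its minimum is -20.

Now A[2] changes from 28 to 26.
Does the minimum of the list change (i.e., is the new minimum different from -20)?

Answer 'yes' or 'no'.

Old min = -20
Change: A[2] 28 -> 26
Changed element was NOT the min; min changes only if 26 < -20.
New min = -20; changed? no

Answer: no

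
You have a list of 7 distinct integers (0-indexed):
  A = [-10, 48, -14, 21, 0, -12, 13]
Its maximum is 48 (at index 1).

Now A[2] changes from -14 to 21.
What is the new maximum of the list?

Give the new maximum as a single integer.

Old max = 48 (at index 1)
Change: A[2] -14 -> 21
Changed element was NOT the old max.
  New max = max(old_max, new_val) = max(48, 21) = 48

Answer: 48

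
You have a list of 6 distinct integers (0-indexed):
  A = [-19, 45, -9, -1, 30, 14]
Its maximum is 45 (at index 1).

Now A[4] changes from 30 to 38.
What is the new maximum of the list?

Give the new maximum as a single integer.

Old max = 45 (at index 1)
Change: A[4] 30 -> 38
Changed element was NOT the old max.
  New max = max(old_max, new_val) = max(45, 38) = 45

Answer: 45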